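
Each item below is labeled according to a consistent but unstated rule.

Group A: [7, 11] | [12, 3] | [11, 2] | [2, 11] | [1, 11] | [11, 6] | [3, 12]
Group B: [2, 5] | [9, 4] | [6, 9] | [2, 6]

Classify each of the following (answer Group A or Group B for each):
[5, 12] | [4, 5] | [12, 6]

A rule that fits every label: max ≥ 11 — true of each 'Group A' example, false of each 'Group B' one.
[5, 12] → max 12 → Group A.
[4, 5] → max 5 → Group B.
[12, 6] → max 12 → Group A.

Group A, Group B, Group A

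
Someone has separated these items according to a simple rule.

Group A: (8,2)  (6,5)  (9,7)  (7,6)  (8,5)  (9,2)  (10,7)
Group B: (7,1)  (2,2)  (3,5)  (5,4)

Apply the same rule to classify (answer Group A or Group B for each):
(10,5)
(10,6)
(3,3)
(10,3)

The distinguishing property — sum ≥ 10 — holds for all the 'Group A' cases and none of the 'Group B' cases.
(10,5): Group A (10+5 = 15).
(10,6): Group A (10+6 = 16).
(3,3): Group B (3+3 = 6).
(10,3): Group A (10+3 = 13).

Group A, Group A, Group B, Group A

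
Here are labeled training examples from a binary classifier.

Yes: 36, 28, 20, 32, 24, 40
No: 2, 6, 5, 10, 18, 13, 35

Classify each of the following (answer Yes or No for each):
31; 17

One predicate separates the groups cleanly: multiple of 4.
No: 31, since 31 = 4·7 + 3. No: 17, since 17 = 4·4 + 1.

No, No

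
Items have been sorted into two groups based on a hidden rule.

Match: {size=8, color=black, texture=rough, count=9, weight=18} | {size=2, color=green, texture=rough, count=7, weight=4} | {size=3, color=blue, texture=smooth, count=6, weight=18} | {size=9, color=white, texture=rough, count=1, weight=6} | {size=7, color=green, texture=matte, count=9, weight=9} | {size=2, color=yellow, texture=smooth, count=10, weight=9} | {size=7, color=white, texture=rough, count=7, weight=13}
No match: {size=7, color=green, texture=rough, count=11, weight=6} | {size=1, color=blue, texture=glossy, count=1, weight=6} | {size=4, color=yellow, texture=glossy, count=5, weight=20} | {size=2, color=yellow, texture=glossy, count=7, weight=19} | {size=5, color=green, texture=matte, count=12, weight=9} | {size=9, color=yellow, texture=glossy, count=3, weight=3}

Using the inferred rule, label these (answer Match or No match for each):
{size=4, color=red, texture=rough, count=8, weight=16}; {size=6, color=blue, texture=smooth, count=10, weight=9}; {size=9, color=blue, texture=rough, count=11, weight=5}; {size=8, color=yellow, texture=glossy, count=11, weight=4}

The pattern is that an item is 'Match' exactly when: texture is not glossy AND count ≤ 10.

Match, Match, No match, No match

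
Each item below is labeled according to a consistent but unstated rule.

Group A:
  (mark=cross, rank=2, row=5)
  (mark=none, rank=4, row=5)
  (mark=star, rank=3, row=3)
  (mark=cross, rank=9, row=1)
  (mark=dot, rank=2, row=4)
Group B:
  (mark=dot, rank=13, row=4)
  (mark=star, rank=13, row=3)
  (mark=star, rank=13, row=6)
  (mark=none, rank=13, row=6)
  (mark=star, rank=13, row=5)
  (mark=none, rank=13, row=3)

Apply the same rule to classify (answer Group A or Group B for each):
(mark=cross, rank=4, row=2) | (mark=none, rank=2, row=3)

Group A, Group A

Rule: rank ≤ 9. This holds for each 'Group A' example and fails for each 'Group B' one.
(mark=cross, rank=4, row=2): rank = 4 — checks out, so Group A.
(mark=none, rank=2, row=3): rank = 2 — checks out, so Group A.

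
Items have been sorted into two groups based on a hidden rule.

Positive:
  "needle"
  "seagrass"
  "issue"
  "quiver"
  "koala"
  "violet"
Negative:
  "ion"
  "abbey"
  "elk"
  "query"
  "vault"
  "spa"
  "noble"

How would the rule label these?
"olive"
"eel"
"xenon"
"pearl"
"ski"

Positive, Negative, Negative, Negative, Negative

A rule that fits every label: has ≥ 3 vowels — true of each 'Positive' example, false of each 'Negative' one.
"olive" — 3 vowels, hence Positive. "eel" — 2 vowels, hence Negative. "xenon" — 2 vowels, hence Negative. "pearl" — 2 vowels, hence Negative. "ski" — 1 vowel, hence Negative.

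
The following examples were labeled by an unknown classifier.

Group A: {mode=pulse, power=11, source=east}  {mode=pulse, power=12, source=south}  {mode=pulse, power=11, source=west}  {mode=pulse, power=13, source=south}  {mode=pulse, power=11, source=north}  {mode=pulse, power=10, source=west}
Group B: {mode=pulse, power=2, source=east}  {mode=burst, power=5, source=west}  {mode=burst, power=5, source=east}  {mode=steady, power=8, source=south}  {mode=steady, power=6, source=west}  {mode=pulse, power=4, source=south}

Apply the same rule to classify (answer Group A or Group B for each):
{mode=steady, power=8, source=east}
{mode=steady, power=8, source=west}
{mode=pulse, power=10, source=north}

The classifier is using: power ≥ 10.

Group B, Group B, Group A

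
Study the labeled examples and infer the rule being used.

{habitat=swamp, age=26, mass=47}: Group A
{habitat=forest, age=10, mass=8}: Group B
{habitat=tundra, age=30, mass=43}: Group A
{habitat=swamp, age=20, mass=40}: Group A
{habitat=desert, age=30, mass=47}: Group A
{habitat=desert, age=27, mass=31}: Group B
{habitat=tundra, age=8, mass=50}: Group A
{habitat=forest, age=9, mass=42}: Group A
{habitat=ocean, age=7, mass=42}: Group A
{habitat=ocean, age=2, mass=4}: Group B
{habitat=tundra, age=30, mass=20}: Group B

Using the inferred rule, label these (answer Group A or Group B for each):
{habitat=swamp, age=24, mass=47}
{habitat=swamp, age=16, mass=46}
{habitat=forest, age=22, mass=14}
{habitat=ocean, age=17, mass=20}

Group A, Group A, Group B, Group B

The common property of the 'Group A' items is: mass ≥ 40. No 'Group B' item has it.
{habitat=swamp, age=24, mass=47}: mass = 47 — meets the rule, so Group A.
{habitat=swamp, age=16, mass=46}: mass = 46 — meets the rule, so Group A.
{habitat=forest, age=22, mass=14}: mass = 14 — doesn't qualify, so Group B.
{habitat=ocean, age=17, mass=20}: mass = 20 — doesn't qualify, so Group B.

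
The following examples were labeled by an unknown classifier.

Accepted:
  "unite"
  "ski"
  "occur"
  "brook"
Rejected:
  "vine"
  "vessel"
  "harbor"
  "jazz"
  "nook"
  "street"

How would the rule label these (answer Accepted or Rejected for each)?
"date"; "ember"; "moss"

Rule: odd length. This holds for each 'Accepted' example and fails for each 'Rejected' one.
"date": length 4, does not satisfy this → Rejected. "ember": length 5, checks out → Accepted. "moss": length 4, does not satisfy this → Rejected.

Rejected, Accepted, Rejected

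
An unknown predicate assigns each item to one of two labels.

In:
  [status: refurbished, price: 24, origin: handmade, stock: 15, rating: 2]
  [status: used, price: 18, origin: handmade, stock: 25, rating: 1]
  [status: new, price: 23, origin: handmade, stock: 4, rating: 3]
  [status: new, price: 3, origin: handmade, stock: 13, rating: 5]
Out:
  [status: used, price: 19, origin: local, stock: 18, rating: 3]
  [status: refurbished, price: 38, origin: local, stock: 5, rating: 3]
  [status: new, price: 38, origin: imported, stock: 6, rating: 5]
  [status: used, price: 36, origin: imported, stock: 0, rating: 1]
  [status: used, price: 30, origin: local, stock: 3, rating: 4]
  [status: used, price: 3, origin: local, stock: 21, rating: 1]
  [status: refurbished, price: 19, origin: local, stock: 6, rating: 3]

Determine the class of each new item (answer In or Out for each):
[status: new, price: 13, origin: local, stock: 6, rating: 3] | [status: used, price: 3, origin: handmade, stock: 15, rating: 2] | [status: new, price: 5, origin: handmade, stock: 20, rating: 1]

Out, In, In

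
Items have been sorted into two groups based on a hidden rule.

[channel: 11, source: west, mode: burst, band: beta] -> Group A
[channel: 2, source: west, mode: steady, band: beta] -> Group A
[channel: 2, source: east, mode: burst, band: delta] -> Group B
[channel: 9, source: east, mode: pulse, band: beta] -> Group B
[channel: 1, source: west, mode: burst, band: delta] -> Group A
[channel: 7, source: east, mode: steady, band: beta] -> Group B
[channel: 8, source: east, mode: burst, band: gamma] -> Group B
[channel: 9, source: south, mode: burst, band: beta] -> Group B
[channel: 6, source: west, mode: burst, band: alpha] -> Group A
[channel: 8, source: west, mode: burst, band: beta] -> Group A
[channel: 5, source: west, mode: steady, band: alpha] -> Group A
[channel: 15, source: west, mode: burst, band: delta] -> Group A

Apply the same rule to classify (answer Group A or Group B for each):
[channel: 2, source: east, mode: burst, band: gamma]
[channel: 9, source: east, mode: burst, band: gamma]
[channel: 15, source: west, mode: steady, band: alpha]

Group B, Group B, Group A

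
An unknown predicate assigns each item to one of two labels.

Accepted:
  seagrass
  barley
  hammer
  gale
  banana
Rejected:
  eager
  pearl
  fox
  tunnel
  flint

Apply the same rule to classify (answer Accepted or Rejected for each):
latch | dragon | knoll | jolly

One predicate separates the groups cleanly: even length AND contains 'a'.
latch — length 5, has 'a', hence Rejected.
dragon — length 6, has 'a', hence Accepted.
knoll — length 5, no 'a', hence Rejected.
jolly — length 5, no 'a', hence Rejected.

Rejected, Accepted, Rejected, Rejected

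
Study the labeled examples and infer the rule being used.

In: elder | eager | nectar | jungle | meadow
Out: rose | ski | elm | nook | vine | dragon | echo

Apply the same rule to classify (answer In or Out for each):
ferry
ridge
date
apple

In, In, Out, In

One predicate separates the groups cleanly: length ≥ 5 AND contains 'e'.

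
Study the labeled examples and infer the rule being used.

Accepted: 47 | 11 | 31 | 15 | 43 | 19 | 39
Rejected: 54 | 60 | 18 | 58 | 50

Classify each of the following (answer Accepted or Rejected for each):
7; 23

Accepted, Accepted

The distinguishing property — odd — holds for all the 'Accepted' cases and none of the 'Rejected' cases.
7: Accepted (7 is odd).
23: Accepted (23 is odd).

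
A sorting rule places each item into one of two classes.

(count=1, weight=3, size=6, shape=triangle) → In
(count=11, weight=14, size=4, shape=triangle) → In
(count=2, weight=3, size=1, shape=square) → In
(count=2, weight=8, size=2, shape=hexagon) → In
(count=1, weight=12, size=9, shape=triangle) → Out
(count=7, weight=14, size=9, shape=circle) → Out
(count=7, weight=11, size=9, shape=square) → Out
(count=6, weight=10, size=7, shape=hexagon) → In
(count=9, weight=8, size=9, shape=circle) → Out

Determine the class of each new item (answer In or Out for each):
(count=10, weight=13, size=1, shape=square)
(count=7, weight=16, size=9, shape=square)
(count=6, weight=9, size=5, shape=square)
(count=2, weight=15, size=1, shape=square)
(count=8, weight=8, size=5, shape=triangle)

The rule appears to be: size ≤ 7.
(count=10, weight=13, size=1, shape=square) — size = 1, hence In. (count=7, weight=16, size=9, shape=square) — size = 9, hence Out. (count=6, weight=9, size=5, shape=square) — size = 5, hence In. (count=2, weight=15, size=1, shape=square) — size = 1, hence In. (count=8, weight=8, size=5, shape=triangle) — size = 5, hence In.

In, Out, In, In, In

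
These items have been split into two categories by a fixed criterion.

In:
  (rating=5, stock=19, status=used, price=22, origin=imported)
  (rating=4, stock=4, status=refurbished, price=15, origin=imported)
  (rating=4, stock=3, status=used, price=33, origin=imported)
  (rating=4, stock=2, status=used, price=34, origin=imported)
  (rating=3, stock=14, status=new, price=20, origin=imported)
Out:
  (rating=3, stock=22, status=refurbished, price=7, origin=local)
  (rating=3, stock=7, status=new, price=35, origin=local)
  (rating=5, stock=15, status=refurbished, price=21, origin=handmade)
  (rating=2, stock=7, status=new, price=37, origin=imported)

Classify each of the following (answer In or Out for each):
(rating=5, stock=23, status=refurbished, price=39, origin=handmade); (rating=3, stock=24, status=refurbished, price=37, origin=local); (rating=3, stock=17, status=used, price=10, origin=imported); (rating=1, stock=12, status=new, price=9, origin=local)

Out, Out, In, Out

'In' ⟺ origin is imported AND price ≤ 34.
Out: (rating=5, stock=23, status=refurbished, price=39, origin=handmade), since origin is handmade, price = 39.
Out: (rating=3, stock=24, status=refurbished, price=37, origin=local), since origin is local, price = 37.
In: (rating=3, stock=17, status=used, price=10, origin=imported), since origin is imported, price = 10.
Out: (rating=1, stock=12, status=new, price=9, origin=local), since origin is local, price = 9.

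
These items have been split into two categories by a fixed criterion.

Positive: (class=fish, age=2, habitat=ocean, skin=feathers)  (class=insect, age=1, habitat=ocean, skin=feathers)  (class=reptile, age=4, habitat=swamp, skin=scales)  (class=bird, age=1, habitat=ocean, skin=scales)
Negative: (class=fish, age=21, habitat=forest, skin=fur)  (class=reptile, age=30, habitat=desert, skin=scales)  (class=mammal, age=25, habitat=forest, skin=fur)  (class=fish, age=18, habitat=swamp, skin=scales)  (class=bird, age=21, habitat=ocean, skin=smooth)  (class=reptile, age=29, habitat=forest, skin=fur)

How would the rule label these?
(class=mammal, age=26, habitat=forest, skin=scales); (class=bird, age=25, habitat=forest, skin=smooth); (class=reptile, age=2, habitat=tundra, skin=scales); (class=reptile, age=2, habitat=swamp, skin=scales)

Negative, Negative, Positive, Positive

All 'Positive' examples share one property — age ≤ 4 — and every 'Negative' example lacks it.
(class=mammal, age=26, habitat=forest, skin=scales) → age = 26 → Negative. (class=bird, age=25, habitat=forest, skin=smooth) → age = 25 → Negative. (class=reptile, age=2, habitat=tundra, skin=scales) → age = 2 → Positive. (class=reptile, age=2, habitat=swamp, skin=scales) → age = 2 → Positive.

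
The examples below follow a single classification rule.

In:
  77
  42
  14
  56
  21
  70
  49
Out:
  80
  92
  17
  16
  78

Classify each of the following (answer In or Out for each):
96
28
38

Every 'In' example satisfies: multiple of 7. None of the 'Out' examples do.
96: Out (96 = 7·13 + 5).
28: In (28 = 7·4).
38: Out (38 = 7·5 + 3).

Out, In, Out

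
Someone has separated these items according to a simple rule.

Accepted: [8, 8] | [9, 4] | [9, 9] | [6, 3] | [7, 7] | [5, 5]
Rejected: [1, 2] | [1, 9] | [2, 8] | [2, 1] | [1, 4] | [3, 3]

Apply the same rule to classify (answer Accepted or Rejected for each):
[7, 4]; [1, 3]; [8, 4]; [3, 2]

The simplest hypothesis consistent with all the labels is: first ≥ 4.
[7, 4]: first 7, satisfies this → Accepted. [1, 3]: first 1, does not fit → Rejected. [8, 4]: first 8, satisfies this → Accepted. [3, 2]: first 3, does not fit → Rejected.

Accepted, Rejected, Accepted, Rejected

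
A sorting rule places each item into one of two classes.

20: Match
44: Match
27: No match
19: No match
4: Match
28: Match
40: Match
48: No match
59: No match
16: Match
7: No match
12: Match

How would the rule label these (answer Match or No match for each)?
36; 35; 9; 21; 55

Match, No match, No match, No match, No match

The simplest hypothesis consistent with all the labels is: even AND at most 44.
Match: 36, since 36 is even, 36 ≤ 44.
No match: 35, since 35 is odd, 35 ≤ 44.
No match: 9, since 9 is odd, 9 ≤ 44.
No match: 21, since 21 is odd, 21 ≤ 44.
No match: 55, since 55 is odd, 55 > 44.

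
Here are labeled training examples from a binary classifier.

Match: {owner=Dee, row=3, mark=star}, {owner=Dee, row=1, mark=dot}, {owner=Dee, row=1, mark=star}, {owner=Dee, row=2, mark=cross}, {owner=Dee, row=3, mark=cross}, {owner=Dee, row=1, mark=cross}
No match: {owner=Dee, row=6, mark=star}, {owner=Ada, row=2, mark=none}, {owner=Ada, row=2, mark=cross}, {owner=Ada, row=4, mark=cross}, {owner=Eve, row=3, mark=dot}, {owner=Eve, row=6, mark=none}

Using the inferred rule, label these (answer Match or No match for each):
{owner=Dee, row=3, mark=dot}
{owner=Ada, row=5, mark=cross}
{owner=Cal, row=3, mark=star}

Every 'Match' example satisfies: owner is Dee AND row ≤ 3. None of the 'No match' examples do.

Match, No match, No match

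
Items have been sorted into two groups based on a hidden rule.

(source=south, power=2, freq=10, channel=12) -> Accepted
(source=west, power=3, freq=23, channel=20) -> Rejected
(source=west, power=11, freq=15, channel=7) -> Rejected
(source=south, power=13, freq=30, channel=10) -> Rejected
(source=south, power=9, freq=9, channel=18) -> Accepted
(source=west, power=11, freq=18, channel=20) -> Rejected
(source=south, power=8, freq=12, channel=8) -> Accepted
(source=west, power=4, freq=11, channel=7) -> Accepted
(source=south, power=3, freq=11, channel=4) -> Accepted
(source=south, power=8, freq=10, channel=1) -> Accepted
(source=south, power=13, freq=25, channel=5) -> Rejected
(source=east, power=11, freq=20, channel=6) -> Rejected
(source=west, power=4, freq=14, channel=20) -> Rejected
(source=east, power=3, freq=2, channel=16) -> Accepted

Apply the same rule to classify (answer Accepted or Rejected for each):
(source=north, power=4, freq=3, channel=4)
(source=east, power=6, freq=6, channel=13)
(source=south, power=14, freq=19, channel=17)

Accepted, Accepted, Rejected

A rule that fits every label: freq ≤ 12 — true of each 'Accepted' example, false of each 'Rejected' one.
(source=north, power=4, freq=3, channel=4): Accepted (freq = 3). (source=east, power=6, freq=6, channel=13): Accepted (freq = 6). (source=south, power=14, freq=19, channel=17): Rejected (freq = 19).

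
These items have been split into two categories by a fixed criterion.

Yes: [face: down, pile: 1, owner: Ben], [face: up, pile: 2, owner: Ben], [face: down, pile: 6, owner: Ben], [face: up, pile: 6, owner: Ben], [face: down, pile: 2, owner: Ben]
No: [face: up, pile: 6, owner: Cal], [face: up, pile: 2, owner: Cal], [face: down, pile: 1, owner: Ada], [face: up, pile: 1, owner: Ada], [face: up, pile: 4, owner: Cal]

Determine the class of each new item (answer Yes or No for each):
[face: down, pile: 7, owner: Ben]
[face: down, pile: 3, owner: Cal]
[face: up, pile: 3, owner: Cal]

Yes, No, No

'Yes' ⟺ owner is Ben.
[face: down, pile: 7, owner: Ben]: owner is Ben, matches → Yes. [face: down, pile: 3, owner: Cal]: owner is Cal, fails the rule → No. [face: up, pile: 3, owner: Cal]: owner is Cal, fails the rule → No.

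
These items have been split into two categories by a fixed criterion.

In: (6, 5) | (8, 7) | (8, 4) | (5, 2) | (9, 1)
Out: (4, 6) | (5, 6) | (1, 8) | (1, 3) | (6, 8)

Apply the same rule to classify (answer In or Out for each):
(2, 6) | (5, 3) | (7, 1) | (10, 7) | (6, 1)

The common property of the 'In' items is: first > second. No 'Out' item has it.
(2, 6): 2 < 6 — does not fit, so Out.
(5, 3): 5 > 3 — checks out, so In.
(7, 1): 7 > 1 — checks out, so In.
(10, 7): 10 > 7 — checks out, so In.
(6, 1): 6 > 1 — checks out, so In.

Out, In, In, In, In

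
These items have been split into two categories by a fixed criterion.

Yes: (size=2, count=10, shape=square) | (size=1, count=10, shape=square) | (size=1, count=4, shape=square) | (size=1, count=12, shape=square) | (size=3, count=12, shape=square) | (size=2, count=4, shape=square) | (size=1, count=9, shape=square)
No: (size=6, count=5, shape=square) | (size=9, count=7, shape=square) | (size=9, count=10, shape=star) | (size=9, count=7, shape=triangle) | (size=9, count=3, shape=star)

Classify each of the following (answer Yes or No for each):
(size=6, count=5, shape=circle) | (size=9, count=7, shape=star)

The simplest hypothesis consistent with all the labels is: size ≤ 3.
No: (size=6, count=5, shape=circle), since size = 6. No: (size=9, count=7, shape=star), since size = 9.

No, No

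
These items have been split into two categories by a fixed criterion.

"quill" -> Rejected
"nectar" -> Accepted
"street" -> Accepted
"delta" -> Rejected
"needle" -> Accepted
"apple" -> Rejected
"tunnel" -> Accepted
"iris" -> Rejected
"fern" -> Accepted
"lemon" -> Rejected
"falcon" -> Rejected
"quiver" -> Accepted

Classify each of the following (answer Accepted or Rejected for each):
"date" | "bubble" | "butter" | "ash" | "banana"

The rule appears to be: even length AND contains 'e'.
"date" → length 4, has 'e' → Accepted. "bubble" → length 6, has 'e' → Accepted. "butter" → length 6, has 'e' → Accepted. "ash" → length 3, no 'e' → Rejected. "banana" → length 6, no 'e' → Rejected.

Accepted, Accepted, Accepted, Rejected, Rejected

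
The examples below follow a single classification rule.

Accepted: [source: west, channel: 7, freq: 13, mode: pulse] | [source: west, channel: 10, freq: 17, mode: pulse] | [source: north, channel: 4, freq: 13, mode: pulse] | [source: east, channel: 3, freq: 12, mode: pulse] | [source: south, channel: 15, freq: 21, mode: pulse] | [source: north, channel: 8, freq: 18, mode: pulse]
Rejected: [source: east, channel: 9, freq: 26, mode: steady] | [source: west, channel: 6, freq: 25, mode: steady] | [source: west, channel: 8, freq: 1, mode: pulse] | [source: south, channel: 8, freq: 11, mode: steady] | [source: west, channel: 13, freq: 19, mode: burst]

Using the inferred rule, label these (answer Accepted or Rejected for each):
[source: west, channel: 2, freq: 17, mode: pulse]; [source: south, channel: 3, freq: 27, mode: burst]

The pattern is that an item is 'Accepted' exactly when: mode is pulse AND freq ≥ 11.

Accepted, Rejected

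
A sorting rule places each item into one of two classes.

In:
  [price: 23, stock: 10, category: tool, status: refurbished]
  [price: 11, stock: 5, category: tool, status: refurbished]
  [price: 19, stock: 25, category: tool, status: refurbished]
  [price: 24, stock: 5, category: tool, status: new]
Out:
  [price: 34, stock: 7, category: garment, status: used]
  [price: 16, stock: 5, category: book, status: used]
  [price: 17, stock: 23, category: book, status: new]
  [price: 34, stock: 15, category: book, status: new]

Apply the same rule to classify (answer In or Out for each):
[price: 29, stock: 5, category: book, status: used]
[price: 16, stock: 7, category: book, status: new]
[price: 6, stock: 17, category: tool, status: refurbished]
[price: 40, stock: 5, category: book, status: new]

The pattern is that an item is 'In' exactly when: category is tool.

Out, Out, In, Out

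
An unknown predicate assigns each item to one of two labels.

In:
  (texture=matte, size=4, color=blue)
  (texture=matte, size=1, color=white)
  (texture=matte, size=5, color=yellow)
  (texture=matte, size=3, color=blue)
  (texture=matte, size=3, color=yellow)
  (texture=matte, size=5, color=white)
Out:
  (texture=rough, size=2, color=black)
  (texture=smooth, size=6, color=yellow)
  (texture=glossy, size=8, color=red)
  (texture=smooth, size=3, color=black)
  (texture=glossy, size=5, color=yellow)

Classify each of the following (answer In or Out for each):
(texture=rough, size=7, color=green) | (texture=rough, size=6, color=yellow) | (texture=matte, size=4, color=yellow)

The common property of the 'In' items is: texture is matte. No 'Out' item has it.
(texture=rough, size=7, color=green): texture is rough, does not satisfy this → Out. (texture=rough, size=6, color=yellow): texture is rough, does not satisfy this → Out. (texture=matte, size=4, color=yellow): texture is matte, has this property → In.

Out, Out, In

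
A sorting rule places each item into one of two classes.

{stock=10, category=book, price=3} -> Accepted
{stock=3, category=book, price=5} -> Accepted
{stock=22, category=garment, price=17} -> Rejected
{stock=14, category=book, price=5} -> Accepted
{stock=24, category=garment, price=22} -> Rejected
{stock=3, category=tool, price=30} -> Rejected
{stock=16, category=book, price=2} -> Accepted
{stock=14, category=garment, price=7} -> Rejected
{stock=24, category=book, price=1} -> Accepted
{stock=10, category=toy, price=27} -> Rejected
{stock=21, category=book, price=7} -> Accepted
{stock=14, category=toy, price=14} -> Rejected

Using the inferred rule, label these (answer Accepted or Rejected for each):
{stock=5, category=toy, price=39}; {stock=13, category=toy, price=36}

Rejected, Rejected

The pattern is that an item is 'Accepted' exactly when: category is book.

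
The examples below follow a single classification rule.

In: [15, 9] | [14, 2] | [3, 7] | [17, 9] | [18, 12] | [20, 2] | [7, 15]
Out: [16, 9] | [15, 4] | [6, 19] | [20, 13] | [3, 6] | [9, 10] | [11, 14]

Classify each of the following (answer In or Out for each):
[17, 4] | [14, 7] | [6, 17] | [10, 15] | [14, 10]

Out, Out, Out, Out, In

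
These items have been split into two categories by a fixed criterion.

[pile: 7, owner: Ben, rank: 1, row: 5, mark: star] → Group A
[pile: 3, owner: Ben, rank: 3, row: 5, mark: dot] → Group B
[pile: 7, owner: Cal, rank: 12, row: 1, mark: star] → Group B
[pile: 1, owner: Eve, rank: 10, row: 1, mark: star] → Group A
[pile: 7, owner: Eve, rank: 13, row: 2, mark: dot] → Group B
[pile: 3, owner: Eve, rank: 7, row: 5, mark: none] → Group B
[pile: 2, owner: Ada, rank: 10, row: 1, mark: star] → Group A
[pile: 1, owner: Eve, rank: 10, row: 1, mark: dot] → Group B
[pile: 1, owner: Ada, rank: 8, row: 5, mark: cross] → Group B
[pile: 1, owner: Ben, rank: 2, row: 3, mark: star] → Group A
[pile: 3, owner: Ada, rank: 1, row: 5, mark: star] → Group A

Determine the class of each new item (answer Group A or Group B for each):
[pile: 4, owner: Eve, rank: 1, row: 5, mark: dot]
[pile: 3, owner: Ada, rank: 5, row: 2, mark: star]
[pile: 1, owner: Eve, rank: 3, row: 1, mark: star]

The simplest hypothesis consistent with all the labels is: mark is star AND rank ≤ 10.

Group B, Group A, Group A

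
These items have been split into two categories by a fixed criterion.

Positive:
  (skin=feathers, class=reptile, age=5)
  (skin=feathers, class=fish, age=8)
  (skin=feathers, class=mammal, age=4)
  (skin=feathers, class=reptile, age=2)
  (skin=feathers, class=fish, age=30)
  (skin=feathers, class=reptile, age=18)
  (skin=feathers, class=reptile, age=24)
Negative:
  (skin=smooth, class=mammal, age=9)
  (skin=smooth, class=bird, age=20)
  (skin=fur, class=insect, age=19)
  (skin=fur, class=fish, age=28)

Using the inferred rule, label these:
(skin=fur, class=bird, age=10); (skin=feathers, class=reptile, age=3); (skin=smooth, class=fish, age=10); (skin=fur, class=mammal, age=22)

Negative, Positive, Negative, Negative

Every 'Positive' example satisfies: skin is feathers. None of the 'Negative' examples do.
(skin=fur, class=bird, age=10) → skin is fur → Negative. (skin=feathers, class=reptile, age=3) → skin is feathers → Positive. (skin=smooth, class=fish, age=10) → skin is smooth → Negative. (skin=fur, class=mammal, age=22) → skin is fur → Negative.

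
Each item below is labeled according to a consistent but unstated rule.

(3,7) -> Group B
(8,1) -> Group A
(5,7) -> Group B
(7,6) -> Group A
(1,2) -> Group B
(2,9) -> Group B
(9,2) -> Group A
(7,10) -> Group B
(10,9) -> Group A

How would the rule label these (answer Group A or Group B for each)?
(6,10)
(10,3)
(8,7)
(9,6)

Group B, Group A, Group A, Group A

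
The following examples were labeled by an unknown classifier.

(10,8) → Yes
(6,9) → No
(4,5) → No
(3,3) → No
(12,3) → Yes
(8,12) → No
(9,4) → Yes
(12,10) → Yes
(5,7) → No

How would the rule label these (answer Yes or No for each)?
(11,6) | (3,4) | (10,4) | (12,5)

Yes, No, Yes, Yes

The pattern is that an item is 'Yes' exactly when: first > second.
(11,6): 11 > 6 — qualifies, so Yes. (3,4): 3 < 4 — does not pass, so No. (10,4): 10 > 4 — qualifies, so Yes. (12,5): 12 > 5 — qualifies, so Yes.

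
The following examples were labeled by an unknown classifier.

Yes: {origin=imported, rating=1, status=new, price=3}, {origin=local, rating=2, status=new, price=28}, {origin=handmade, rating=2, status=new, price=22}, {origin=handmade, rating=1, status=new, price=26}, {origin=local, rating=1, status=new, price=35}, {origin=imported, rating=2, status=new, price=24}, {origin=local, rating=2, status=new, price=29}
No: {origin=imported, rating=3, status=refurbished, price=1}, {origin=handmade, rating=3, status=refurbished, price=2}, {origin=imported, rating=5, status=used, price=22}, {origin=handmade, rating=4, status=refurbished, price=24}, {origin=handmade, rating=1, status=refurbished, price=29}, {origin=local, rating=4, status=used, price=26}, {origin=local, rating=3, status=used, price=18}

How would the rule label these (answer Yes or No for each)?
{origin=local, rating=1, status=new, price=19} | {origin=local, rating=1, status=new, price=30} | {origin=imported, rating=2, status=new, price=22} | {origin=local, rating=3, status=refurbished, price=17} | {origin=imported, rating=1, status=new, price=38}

Yes, Yes, Yes, No, Yes

The pattern is that an item is 'Yes' exactly when: status is new.
{origin=local, rating=1, status=new, price=19}: status is new, qualifies → Yes. {origin=local, rating=1, status=new, price=30}: status is new, qualifies → Yes. {origin=imported, rating=2, status=new, price=22}: status is new, qualifies → Yes. {origin=local, rating=3, status=refurbished, price=17}: status is refurbished, doesn't match → No. {origin=imported, rating=1, status=new, price=38}: status is new, qualifies → Yes.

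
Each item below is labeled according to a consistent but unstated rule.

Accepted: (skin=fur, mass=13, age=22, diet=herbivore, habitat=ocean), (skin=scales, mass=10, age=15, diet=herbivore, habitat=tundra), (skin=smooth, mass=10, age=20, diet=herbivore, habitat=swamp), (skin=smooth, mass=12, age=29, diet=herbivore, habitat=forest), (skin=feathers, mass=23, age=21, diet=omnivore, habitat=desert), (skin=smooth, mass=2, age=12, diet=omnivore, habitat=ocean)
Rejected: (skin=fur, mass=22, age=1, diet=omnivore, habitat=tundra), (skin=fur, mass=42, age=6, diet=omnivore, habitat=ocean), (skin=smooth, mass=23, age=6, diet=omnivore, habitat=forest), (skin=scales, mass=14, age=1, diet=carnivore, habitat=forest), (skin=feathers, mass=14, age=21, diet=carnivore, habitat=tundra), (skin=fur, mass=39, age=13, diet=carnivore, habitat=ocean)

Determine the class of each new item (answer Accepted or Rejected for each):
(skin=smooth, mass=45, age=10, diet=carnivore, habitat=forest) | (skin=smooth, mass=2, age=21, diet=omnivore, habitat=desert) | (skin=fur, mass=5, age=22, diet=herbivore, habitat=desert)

Rule: habitat is desert OR mass ≤ 13. This holds for each 'Accepted' example and fails for each 'Rejected' one.
Rejected: (skin=smooth, mass=45, age=10, diet=carnivore, habitat=forest), since habitat is forest, mass = 45.
Accepted: (skin=smooth, mass=2, age=21, diet=omnivore, habitat=desert), since habitat is desert, mass = 2.
Accepted: (skin=fur, mass=5, age=22, diet=herbivore, habitat=desert), since habitat is desert, mass = 5.

Rejected, Accepted, Accepted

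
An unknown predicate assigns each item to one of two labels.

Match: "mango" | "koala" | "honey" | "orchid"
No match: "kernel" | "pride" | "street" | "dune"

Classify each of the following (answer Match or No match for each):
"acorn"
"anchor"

Match, Match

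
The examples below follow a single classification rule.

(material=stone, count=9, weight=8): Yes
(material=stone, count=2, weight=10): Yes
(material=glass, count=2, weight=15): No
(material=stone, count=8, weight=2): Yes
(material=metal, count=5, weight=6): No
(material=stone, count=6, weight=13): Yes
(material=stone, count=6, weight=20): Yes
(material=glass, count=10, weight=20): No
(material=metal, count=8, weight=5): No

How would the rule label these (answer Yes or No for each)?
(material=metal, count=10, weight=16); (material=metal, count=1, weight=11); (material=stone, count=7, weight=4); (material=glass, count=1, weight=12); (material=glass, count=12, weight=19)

'Yes' ⟺ material is stone.
(material=metal, count=10, weight=16): material is metal, doesn't qualify → No. (material=metal, count=1, weight=11): material is metal, doesn't qualify → No. (material=stone, count=7, weight=4): material is stone, meets the rule → Yes. (material=glass, count=1, weight=12): material is glass, doesn't qualify → No. (material=glass, count=12, weight=19): material is glass, doesn't qualify → No.

No, No, Yes, No, No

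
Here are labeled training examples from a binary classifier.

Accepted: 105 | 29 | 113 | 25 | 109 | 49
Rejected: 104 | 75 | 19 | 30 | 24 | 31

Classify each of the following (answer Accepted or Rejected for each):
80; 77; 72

Rejected, Accepted, Rejected

Looking at the examples, the only property every 'Accepted' case has and every 'Rejected' case lacks is: ≡ 1 (mod 4).
80 — 80 mod 4 = 0, hence Rejected.
77 — 77 mod 4 = 1, hence Accepted.
72 — 72 mod 4 = 0, hence Rejected.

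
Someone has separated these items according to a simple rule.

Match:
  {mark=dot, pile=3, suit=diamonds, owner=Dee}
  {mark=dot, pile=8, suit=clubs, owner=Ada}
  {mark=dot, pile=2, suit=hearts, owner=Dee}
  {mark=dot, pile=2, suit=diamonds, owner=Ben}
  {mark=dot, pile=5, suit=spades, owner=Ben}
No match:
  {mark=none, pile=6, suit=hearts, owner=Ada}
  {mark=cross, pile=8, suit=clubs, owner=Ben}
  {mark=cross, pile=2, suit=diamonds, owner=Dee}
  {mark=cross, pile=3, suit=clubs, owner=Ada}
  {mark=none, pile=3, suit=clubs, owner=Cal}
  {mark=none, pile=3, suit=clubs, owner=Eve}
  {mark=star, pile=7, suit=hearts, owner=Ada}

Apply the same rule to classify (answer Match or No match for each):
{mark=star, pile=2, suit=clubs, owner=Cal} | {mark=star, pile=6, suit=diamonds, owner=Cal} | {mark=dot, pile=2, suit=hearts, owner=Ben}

Comparing the two groups points to one rule — mark is dot.
{mark=star, pile=2, suit=clubs, owner=Cal} — mark is star, hence No match.
{mark=star, pile=6, suit=diamonds, owner=Cal} — mark is star, hence No match.
{mark=dot, pile=2, suit=hearts, owner=Ben} — mark is dot, hence Match.

No match, No match, Match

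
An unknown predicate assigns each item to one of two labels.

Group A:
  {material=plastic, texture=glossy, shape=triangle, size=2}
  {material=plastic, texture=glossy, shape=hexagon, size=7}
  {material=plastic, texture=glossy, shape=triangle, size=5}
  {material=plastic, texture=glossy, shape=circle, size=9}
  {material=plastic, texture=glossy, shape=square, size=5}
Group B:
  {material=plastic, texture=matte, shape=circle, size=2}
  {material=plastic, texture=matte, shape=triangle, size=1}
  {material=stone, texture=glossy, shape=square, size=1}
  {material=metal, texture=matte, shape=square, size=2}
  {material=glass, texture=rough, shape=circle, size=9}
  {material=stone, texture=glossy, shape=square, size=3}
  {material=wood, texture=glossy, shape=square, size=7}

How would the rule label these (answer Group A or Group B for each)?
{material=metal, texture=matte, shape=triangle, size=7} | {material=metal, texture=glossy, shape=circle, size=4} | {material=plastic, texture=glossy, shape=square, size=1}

Group B, Group B, Group A

Every 'Group A' example satisfies: material is plastic AND texture is glossy. None of the 'Group B' examples do.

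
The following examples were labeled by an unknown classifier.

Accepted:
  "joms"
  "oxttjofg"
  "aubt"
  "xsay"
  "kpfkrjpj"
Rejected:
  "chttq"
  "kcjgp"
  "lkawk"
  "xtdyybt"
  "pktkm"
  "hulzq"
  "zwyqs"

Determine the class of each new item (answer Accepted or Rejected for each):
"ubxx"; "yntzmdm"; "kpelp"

Rule: even length. This holds for each 'Accepted' example and fails for each 'Rejected' one.

Accepted, Rejected, Rejected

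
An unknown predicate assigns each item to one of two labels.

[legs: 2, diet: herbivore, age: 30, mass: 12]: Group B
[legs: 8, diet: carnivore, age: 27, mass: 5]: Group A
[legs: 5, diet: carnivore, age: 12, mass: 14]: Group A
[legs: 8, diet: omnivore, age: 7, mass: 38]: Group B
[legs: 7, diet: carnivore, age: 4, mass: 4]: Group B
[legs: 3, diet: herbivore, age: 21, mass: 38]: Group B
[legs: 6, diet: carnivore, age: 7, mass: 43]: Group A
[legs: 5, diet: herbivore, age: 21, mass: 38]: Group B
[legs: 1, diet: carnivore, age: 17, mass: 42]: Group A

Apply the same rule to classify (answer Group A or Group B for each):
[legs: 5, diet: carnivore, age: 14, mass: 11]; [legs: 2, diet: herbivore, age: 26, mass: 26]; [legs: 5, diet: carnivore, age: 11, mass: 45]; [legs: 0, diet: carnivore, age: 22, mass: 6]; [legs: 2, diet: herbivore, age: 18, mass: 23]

Group A, Group B, Group A, Group A, Group B

All 'Group A' examples share one property — diet is carnivore AND age ≥ 7 — and every 'Group B' example lacks it.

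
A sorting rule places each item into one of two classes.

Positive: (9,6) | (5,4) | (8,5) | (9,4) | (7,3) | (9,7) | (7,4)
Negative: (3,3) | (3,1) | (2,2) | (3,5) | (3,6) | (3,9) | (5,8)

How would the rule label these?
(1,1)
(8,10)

Negative, Negative

The pattern is that an item is 'Positive' exactly when: first > second AND sum ≥ 6.
(1,1): 1 = 1, 1+1 = 2 — does not pass, so Negative. (8,10): 8 < 10, 8+10 = 18 — does not pass, so Negative.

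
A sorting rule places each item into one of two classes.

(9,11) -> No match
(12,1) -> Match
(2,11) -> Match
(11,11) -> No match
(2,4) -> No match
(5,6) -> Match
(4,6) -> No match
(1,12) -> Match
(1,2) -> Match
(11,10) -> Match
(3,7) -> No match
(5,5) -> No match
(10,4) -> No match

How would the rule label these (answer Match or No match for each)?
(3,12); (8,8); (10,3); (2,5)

Match, No match, Match, Match

'Match' ⟺ sum is odd.
(3,12): 3+12 = 15, has this property → Match.
(8,8): 8+8 = 16, lacks this property → No match.
(10,3): 10+3 = 13, has this property → Match.
(2,5): 2+5 = 7, has this property → Match.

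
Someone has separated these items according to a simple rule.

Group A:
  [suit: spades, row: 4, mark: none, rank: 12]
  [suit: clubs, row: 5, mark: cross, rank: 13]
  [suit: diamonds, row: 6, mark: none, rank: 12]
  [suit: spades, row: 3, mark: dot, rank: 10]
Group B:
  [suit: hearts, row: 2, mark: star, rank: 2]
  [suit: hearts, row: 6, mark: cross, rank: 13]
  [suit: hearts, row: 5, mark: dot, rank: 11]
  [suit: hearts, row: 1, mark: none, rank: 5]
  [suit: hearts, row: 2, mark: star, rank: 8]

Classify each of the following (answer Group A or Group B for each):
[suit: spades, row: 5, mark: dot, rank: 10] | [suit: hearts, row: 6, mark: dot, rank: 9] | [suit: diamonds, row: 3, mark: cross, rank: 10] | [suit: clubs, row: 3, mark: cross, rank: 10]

Group A, Group B, Group A, Group A

'Group A' ⟺ suit is not hearts.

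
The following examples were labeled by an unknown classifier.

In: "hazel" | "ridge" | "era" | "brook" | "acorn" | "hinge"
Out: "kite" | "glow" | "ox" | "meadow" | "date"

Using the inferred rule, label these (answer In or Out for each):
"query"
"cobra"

Checking candidate rules against both groups, what survives is: odd length.
"query": length 5 — matches, so In.
"cobra": length 5 — matches, so In.

In, In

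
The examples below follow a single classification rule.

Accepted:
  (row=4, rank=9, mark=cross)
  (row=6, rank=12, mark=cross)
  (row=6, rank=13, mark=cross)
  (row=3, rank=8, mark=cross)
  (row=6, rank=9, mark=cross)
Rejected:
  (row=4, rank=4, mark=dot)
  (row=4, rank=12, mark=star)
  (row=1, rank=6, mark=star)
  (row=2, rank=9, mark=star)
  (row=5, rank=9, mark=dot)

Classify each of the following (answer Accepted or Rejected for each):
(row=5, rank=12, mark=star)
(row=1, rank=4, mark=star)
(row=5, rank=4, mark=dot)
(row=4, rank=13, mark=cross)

Rejected, Rejected, Rejected, Accepted

The classifier is using: mark is cross.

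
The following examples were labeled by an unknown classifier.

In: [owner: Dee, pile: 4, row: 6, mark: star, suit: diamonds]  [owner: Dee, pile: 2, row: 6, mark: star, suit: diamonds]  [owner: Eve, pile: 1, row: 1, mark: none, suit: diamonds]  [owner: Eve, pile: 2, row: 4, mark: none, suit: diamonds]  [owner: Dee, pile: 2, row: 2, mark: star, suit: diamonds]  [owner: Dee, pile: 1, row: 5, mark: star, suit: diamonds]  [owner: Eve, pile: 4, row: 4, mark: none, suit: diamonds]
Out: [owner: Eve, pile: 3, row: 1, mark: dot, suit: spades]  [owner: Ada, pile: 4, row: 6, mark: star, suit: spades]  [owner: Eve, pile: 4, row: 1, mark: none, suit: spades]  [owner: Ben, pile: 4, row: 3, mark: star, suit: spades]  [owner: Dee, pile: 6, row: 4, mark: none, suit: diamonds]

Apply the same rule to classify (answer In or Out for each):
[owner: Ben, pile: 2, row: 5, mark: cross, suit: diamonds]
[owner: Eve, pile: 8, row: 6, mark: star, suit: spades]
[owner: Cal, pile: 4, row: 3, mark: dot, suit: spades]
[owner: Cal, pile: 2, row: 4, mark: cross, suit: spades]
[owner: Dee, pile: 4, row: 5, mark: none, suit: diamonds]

In, Out, Out, Out, In

All 'In' examples share one property — suit is diamonds AND pile ≤ 4 — and every 'Out' example lacks it.
In: [owner: Ben, pile: 2, row: 5, mark: cross, suit: diamonds], since suit is diamonds, pile = 2.
Out: [owner: Eve, pile: 8, row: 6, mark: star, suit: spades], since suit is spades, pile = 8.
Out: [owner: Cal, pile: 4, row: 3, mark: dot, suit: spades], since suit is spades, pile = 4.
Out: [owner: Cal, pile: 2, row: 4, mark: cross, suit: spades], since suit is spades, pile = 2.
In: [owner: Dee, pile: 4, row: 5, mark: none, suit: diamonds], since suit is diamonds, pile = 4.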